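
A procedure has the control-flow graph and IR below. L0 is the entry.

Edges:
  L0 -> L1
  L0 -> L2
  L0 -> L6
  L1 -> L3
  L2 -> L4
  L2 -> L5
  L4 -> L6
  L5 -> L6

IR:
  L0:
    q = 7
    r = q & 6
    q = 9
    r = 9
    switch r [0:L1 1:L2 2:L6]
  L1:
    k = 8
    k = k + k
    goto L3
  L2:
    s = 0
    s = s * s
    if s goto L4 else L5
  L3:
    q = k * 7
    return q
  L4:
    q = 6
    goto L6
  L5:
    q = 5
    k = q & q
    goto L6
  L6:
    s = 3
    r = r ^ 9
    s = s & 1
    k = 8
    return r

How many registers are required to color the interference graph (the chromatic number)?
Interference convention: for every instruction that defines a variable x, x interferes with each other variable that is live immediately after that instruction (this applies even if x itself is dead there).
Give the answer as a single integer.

def/use:
  L0: def={q,r} ue=∅
  L1: def={k} ue=∅
  L2: def={s} ue=∅
  L3: def={q} ue={k}
  L4: def={q} ue=∅
  L5: def={k,q} ue=∅
  L6: def={k,r,s} ue={r}

Backward fixpoint:
  L0 li=∅ lo={r}
  L1 li=∅ lo={k}
  L2 li={r} lo={r}
  L3 li={k} lo=∅
  L4 li={r} lo={r}
  L5 li={r} lo={r}
  L6 li={r} lo=∅

Conflict graph:
  k↔{r}
  q↔{r}
  r↔{k,q,s}
  s↔{r}

Colouring:
  lower bound: {k,r} mutually conflict ⇒ χ ≥ 2
  assign k→R1 q→R1 r→R0 s→R1 — no edge inside a register ⇒ χ ≤ 2
  χ = 2

Answer: 2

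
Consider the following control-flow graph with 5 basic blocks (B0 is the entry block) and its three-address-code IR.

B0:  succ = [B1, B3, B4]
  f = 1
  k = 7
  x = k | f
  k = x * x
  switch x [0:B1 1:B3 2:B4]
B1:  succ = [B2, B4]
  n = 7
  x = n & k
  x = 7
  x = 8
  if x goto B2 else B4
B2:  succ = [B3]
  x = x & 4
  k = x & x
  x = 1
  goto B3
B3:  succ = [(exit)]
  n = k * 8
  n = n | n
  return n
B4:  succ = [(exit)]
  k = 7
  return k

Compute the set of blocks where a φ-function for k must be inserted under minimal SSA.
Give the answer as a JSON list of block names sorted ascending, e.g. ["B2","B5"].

idom tree: B1←B0 B2←B1 B3←B0 B4←B0
Dom∩ at merges:
  B3: preds {B0,B2}: {B0} ∩ {B0,B1,B2} = {B0}; idom=B0
  B4: preds {B0,B1}: {B0} ∩ {B0,B1} = {B0}; idom=B0

DF derivation:
  B3←B0: walk · to B0
  B3←B2: walk B2→B1 to B0
  B4←B0: walk · to B0
  B4←B1: walk B1 to B0
  DF(B0)=∅
  DF(B1)={B3,B4}
  DF(B2)={B3}
  DF(B3)=∅
  DF(B4)=∅

φ for k: defs {B0,B2,B4}
  DF⁺ = {B3}

Answer: ["B3"]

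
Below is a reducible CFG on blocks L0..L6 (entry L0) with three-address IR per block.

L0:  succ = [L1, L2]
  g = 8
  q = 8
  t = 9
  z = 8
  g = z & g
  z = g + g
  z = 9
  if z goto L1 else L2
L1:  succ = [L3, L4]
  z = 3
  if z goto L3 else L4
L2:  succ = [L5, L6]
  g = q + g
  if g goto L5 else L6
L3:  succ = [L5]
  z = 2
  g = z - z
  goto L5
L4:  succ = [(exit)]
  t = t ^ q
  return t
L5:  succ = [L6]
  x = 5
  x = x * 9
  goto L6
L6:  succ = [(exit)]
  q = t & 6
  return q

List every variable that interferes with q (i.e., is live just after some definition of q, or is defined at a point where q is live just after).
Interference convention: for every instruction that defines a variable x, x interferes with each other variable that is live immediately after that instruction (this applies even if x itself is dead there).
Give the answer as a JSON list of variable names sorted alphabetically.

Per-block:
  L0: {g,q,t,z} / ∅
  L1: {z} / ∅
  L2: {g} / {g,q}
  L3: {g,z} / ∅
  L4: {t} / {q,t}
  L5: {x} / ∅
  L6: {q} / {t}

Liveness:
  L0: in=∅ out={g,q,t}
  L1: in={q,t} out={q,t}
  L2: in={g,q,t} out={t}
  L3: in={t} out={t}
  L4: in={q,t} out=∅
  L5: in={t} out={t}
  L6: in={t} out=∅

Interference:
  g↔{q,t,z}
  q↔{g,t,z}
  t↔{g,q,x,z}
  x↔{t}
  z↔{g,q,t}

N(q) = ["g", "t", "z"]

Answer: ["g", "t", "z"]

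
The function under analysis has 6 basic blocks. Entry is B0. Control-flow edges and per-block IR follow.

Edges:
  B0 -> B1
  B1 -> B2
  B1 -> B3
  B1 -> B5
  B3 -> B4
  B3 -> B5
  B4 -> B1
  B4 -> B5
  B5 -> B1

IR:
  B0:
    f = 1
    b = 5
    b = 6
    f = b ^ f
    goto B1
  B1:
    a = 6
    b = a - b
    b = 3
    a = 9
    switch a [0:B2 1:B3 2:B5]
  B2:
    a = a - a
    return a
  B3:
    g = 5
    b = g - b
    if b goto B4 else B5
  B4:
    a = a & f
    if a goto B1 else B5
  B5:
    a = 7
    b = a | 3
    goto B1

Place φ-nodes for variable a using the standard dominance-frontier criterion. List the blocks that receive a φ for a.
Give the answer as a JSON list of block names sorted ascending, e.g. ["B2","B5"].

idom tree: B1←B0 B2←B1 B3←B1 B4←B3 B5←B1
Join-block Dom:
  B1: preds {B0,B4,B5}: {B0} ∩ {B0,B1,B3,B4} ∩ {B0,B1,B5} = {B0}; idom=B0
  B5: preds {B1,B3,B4}: {B0,B1} ∩ {B0,B1,B3} ∩ {B0,B1,B3,B4} = {B0,B1}; idom=B1

DF derivation:
  B1←B0: walk · to B0
  B1←B4: walk B4→B3→B1 to B0
  B1←B5: walk B5→B1 to B0
  B5←B1: walk · to B1
  B5←B3: walk B3 to B1
  B5←B4: walk B4→B3 to B1
  DF(B0)=∅
  DF(B1)={B1}
  DF(B2)=∅
  DF(B3)={B1,B5}
  DF(B4)={B1,B5}
  DF(B5)={B1}

φ for a: defs {B1,B2,B4,B5}
  DF⁺ = {B1,B5}

Answer: ["B1", "B5"]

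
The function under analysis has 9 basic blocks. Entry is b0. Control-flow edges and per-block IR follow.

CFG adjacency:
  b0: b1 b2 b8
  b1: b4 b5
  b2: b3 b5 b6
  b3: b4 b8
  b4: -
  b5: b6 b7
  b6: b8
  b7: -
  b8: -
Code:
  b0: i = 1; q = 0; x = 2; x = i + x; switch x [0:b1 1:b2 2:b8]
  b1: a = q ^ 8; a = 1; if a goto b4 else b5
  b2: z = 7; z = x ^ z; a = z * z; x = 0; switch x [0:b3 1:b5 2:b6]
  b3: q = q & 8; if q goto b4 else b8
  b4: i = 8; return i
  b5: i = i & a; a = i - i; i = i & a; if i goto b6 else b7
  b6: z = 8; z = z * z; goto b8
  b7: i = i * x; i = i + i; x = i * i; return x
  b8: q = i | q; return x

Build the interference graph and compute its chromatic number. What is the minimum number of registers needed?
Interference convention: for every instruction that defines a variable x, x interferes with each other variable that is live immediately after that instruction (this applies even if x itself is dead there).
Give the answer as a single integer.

Block summaries:
  b0 def {i,q,x} use ∅
  b1 def {a} use {q}
  b2 def {a,x,z} use {x}
  b3 def {q} use {q}
  b4 def {i} use ∅
  b5 def {a,i} use {a,i}
  b6 def {z} use ∅
  b7 def {i,x} use {i,x}
  b8 def {q} use {i,q,x}

Live sets:
  b0: in=∅ out={i,q,x}
  b1: in={i,q,x} out={a,i,q,x}
  b2: in={i,q,x} out={a,i,q,x}
  b3: in={i,q,x} out={i,q,x}
  b4: in=∅ out=∅
  b5: in={a,i,q,x} out={i,q,x}
  b6: in={i,q,x} out={i,q,x}
  b7: in={i,x} out=∅
  b8: in={i,q,x} out=∅

Conflict graph:
  a: {i,q,x}
  i: {a,q,x,z}
  q: {a,i,x,z}
  x: {a,i,q,z}
  z: {i,q,x}

Colouring:
  lower bound: {a,i,q,x} mutually conflict ⇒ χ ≥ 4
  assign a→c3 i→c0 q→c1 x→c2 z→c3 — no edge inside a register ⇒ χ ≤ 4
  χ = 4

Answer: 4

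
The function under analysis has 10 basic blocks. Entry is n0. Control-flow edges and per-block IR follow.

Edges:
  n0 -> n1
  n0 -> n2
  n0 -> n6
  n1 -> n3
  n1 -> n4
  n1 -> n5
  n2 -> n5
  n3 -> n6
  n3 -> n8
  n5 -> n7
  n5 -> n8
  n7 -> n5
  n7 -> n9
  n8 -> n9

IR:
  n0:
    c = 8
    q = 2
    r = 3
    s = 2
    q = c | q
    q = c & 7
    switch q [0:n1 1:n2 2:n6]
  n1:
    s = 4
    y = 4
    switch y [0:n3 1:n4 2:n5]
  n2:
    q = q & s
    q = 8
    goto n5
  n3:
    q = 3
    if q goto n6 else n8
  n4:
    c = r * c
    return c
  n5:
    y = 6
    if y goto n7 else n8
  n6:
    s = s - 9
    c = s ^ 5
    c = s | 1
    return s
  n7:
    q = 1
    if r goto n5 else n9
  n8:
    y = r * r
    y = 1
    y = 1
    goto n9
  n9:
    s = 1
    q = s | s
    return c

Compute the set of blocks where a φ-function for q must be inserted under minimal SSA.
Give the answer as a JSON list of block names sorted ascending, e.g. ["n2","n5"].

Answer: ["n5", "n6", "n8", "n9"]

Working:
idom tree: n1←n0 n2←n0 n3←n1 n4←n1 n5←n0 n6←n0 n7←n5 n8←n0 n9←n0
Dom at joins:
  n5: preds {n1,n2,n7}: {n0,n1} ∩ {n0,n2} ∩ {n0,n5,n7} = {n0}; idom=n0
  n6: preds {n0,n3}: {n0} ∩ {n0,n1,n3} = {n0}; idom=n0
  n8: preds {n3,n5}: {n0,n1,n3} ∩ {n0,n5} = {n0}; idom=n0
  n9: preds {n7,n8}: {n0,n5,n7} ∩ {n0,n8} = {n0}; idom=n0

DF walk-up:
  join n5 pred n1: n1 stop@n0
  join n5 pred n2: n2 stop@n0
  join n5 pred n7: n7→n5 stop@n0
  join n6 pred n0: · stop@n0
  join n6 pred n3: n3→n1 stop@n0
  join n8 pred n3: n3→n1 stop@n0
  join n8 pred n5: n5 stop@n0
  join n9 pred n7: n7→n5 stop@n0
  join n9 pred n8: n8 stop@n0
  DF(n0)=∅
  DF(n1)={n5,n6,n8}
  DF(n2)={n5}
  DF(n3)={n6,n8}
  DF(n4)=∅
  DF(n5)={n5,n8,n9}
  DF(n6)=∅
  DF(n7)={n5,n9}
  DF(n8)={n9}
  DF(n9)=∅

φ for q: defs {n0,n2,n3,n7,n9}
  DF⁺ = {n5,n6,n8,n9}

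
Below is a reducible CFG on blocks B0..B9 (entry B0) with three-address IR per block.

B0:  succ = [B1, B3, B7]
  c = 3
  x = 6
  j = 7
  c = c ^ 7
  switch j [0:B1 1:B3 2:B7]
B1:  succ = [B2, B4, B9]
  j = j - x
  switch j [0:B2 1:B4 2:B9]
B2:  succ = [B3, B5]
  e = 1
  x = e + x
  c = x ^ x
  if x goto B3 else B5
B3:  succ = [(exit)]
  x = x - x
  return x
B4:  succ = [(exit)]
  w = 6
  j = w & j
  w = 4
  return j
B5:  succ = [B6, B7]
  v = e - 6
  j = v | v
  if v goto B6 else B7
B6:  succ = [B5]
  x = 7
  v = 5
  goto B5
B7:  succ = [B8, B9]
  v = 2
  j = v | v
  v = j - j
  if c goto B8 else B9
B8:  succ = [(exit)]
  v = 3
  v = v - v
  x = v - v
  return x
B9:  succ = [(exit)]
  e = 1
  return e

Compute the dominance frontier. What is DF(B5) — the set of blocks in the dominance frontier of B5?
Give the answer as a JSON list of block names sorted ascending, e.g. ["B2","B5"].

Answer: ["B5", "B7"]

Analysis:
idom tree: B1←B0 B2←B1 B3←B0 B4←B1 B5←B2 B6←B5 B7←B0 B8←B7 B9←B0
Dom∩ at merges:
  B3: preds {B0,B2}: {B0} ∩ {B0,B1,B2} = {B0}; idom=B0
  B5: preds {B2,B6}: {B0,B1,B2} ∩ {B0,B1,B2,B5,B6} = {B0,B1,B2}; idom=B2
  B7: preds {B0,B5}: {B0} ∩ {B0,B1,B2,B5} = {B0}; idom=B0
  B9: preds {B1,B7}: {B0,B1} ∩ {B0,B7} = {B0}; idom=B0

DF walk-up:
  join B3 pred B0: · stop@B0
  join B3 pred B2: B2→B1 stop@B0
  join B5 pred B2: · stop@B2
  join B5 pred B6: B6→B5 stop@B2
  join B7 pred B0: · stop@B0
  join B7 pred B5: B5→B2→B1 stop@B0
  join B9 pred B1: B1 stop@B0
  join B9 pred B7: B7 stop@B0
  B0: DF=∅
  B1: DF={B3,B7,B9}
  B2: DF={B3,B7}
  B3: DF=∅
  B4: DF=∅
  B5: DF={B5,B7}
  B6: DF={B5}
  B7: DF={B9}
  B8: DF=∅
  B9: DF=∅

DF(B5) = ["B5", "B7"]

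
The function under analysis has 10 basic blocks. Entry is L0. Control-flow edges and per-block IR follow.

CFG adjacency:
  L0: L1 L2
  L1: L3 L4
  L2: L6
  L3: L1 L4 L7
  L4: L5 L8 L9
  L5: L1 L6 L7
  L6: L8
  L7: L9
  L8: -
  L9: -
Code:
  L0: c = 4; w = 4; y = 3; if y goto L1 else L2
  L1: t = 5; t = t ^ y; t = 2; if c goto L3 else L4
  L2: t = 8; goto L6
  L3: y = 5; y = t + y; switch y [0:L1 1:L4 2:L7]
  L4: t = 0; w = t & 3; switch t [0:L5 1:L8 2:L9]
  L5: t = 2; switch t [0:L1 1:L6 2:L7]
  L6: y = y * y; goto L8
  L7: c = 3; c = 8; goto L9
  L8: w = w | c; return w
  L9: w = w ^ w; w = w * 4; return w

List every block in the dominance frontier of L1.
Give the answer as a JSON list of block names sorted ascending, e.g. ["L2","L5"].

Answer: ["L1", "L6", "L8"]

Working:
idom tree: L1←L0 L2←L0 L3←L1 L4←L1 L5←L4 L6←L0 L7←L1 L8←L0 L9←L1
Join-block Dom:
  L1: preds {L0,L3,L5}: {L0} ∩ {L0,L1,L3} ∩ {L0,L1,L4,L5} = {L0}; idom=L0
  L4: preds {L1,L3}: {L0,L1} ∩ {L0,L1,L3} = {L0,L1}; idom=L1
  L6: preds {L2,L5}: {L0,L2} ∩ {L0,L1,L4,L5} = {L0}; idom=L0
  L7: preds {L3,L5}: {L0,L1,L3} ∩ {L0,L1,L4,L5} = {L0,L1}; idom=L1
  L8: preds {L4,L6}: {L0,L1,L4} ∩ {L0,L6} = {L0}; idom=L0
  L9: preds {L4,L7}: {L0,L1,L4} ∩ {L0,L1,L7} = {L0,L1}; idom=L1

DF derivation:
  join L1 pred L0: · stop@L0
  join L1 pred L3: L3→L1 stop@L0
  join L1 pred L5: L5→L4→L1 stop@L0
  join L4 pred L1: · stop@L1
  join L4 pred L3: L3 stop@L1
  join L6 pred L2: L2 stop@L0
  join L6 pred L5: L5→L4→L1 stop@L0
  join L7 pred L3: L3 stop@L1
  join L7 pred L5: L5→L4 stop@L1
  join L8 pred L4: L4→L1 stop@L0
  join L8 pred L6: L6 stop@L0
  join L9 pred L4: L4 stop@L1
  join L9 pred L7: L7 stop@L1
  L0: DF=∅
  L1: DF={L1,L6,L8}
  L2: DF={L6}
  L3: DF={L1,L4,L7}
  L4: DF={L1,L6,L7,L8,L9}
  L5: DF={L1,L6,L7}
  L6: DF={L8}
  L7: DF={L9}
  L8: DF=∅
  L9: DF=∅

DF(L1) = ["L1", "L6", "L8"]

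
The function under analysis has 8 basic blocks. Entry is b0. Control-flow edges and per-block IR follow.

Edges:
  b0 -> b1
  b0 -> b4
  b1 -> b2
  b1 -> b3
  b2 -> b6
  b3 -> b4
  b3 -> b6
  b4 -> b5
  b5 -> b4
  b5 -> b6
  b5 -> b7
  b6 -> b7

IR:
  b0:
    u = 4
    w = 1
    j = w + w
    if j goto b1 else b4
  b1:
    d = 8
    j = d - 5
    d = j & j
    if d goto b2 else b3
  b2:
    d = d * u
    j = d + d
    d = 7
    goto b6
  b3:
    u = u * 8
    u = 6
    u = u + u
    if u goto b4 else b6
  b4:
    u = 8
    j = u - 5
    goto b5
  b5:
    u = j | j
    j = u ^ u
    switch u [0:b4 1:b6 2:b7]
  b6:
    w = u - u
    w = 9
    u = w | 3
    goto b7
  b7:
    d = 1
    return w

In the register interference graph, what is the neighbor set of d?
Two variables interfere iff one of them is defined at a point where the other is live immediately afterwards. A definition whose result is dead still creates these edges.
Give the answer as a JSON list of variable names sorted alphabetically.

Answer: ["u", "w"]

Working:
Block summaries:
  b0 def {j,u,w} use ∅
  b1 def {d,j} use ∅
  b2 def {d,j} use {d,u}
  b3 def {u} use {u}
  b4 def {j,u} use ∅
  b5 def {j,u} use {j}
  b6 def {u,w} use {u}
  b7 def {d} use {w}

Live sets:
  b0: in=∅ out={u,w}
  b1: in={u,w} out={d,u,w}
  b2: in={d,u} out={u}
  b3: in={u,w} out={u,w}
  b4: in={w} out={j,w}
  b5: in={j,w} out={u,w}
  b6: in={u} out={w}
  b7: in={w} out=∅

Conflict graph:
  d↔{u,w}
  j↔{u,w}
  u↔{d,j,w}
  w↔{d,j,u}

N(d) = ["u", "w"]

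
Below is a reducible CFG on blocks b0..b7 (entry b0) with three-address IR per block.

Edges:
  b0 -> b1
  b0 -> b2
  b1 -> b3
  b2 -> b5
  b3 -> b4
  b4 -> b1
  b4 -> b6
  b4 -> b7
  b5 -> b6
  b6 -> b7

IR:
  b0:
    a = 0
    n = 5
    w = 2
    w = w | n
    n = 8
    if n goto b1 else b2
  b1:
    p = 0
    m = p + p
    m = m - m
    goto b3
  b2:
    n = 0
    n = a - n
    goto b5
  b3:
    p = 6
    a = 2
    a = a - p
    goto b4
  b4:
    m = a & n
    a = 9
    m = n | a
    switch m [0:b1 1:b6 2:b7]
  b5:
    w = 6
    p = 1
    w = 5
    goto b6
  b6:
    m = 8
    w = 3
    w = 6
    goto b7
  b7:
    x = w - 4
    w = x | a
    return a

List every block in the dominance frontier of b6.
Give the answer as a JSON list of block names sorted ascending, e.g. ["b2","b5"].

Answer: ["b7"]

Derivation:
idom tree: b1←b0 b2←b0 b3←b1 b4←b3 b5←b2 b6←b0 b7←b0
Dom∩ at merges:
  b1: preds {b0,b4}: {b0} ∩ {b0,b1,b3,b4} = {b0}; idom=b0
  b6: preds {b4,b5}: {b0,b1,b3,b4} ∩ {b0,b2,b5} = {b0}; idom=b0
  b7: preds {b4,b6}: {b0,b1,b3,b4} ∩ {b0,b6} = {b0}; idom=b0

DF derivation:
  join b1 pred b0: · stop@b0
  join b1 pred b4: b4→b3→b1 stop@b0
  join b6 pred b4: b4→b3→b1 stop@b0
  join b6 pred b5: b5→b2 stop@b0
  join b7 pred b4: b4→b3→b1 stop@b0
  join b7 pred b6: b6 stop@b0
  b0 → ∅
  b1 → {b1,b6,b7}
  b2 → {b6}
  b3 → {b1,b6,b7}
  b4 → {b1,b6,b7}
  b5 → {b6}
  b6 → {b7}
  b7 → ∅

DF(b6) = ["b7"]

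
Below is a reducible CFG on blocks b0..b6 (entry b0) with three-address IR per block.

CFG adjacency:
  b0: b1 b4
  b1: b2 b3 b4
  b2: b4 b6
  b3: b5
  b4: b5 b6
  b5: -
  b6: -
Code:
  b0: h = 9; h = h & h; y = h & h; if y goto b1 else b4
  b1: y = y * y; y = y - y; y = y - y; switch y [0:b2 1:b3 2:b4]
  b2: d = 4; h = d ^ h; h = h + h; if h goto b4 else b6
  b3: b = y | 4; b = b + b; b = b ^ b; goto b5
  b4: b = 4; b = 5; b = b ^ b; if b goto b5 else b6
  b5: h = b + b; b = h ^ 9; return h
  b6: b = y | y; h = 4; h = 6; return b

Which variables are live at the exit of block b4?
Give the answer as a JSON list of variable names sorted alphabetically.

def/use:
  b0 def {h,y} use ∅
  b1 def {y} use {y}
  b2 def {d,h} use {h}
  b3 def {b} use {y}
  b4 def {b} use ∅
  b5 def {b,h} use {b}
  b6 def {b,h} use {y}

Liveness:
  live b0: ∅→{h,y}
  live b1: {h,y}→{h,y}
  live b2: {h,y}→{y}
  live b3: {y}→{b}
  live b4: {y}→{b,y}
  live b5: {b}→∅
  live b6: {y}→∅

live-out(b4) = ["b", "y"]

Answer: ["b", "y"]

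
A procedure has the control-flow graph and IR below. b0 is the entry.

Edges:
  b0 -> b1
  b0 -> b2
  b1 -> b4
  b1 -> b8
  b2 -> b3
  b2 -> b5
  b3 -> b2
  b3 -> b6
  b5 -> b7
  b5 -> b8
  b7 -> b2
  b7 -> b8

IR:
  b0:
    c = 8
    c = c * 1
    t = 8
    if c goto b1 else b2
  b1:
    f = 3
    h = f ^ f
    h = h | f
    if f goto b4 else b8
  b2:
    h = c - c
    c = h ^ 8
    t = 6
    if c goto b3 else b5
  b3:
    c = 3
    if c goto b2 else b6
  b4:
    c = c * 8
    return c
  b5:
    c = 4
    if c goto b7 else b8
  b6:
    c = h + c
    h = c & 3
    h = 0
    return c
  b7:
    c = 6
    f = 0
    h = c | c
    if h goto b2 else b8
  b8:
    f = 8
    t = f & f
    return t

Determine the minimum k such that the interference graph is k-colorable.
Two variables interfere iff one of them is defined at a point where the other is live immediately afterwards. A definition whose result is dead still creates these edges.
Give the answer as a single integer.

Per-block:
  b0 def {c,t} use ∅
  b1 def {f,h} use ∅
  b2 def {c,h,t} use {c}
  b3 def {c} use ∅
  b4 def {c} use {c}
  b5 def {c} use ∅
  b6 def {c,h} use {c,h}
  b7 def {c,f,h} use ∅
  b8 def {f,t} use ∅

Live sets:
  live b0: ∅→{c}
  live b1: {c}→{c}
  live b2: {c}→{h}
  live b3: {h}→{c,h}
  live b4: {c}→∅
  live b5: ∅→∅
  live b6: {c,h}→∅
  live b7: ∅→{c}
  live b8: ∅→∅

Conflict graph:
  c: {f,h,t}
  f: {c,h}
  h: {c,f,t}
  t: {c,h}

Registers:
  {c,f,h} pairwise interfere (3-clique) ⇒ χ ≥ 3
  3-colouring: r0={c}  r1={h}  r2={f,t}
  χ = 3

Answer: 3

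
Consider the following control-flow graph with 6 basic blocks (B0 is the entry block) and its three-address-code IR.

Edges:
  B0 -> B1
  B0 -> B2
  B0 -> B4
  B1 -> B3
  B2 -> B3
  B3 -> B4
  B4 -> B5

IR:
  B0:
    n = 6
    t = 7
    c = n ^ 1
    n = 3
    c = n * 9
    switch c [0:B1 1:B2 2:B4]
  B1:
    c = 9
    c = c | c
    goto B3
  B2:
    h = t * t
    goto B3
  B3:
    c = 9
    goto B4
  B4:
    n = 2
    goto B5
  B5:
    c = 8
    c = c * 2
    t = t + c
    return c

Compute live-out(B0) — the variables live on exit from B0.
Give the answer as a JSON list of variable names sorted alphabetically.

def/use:
  B0: def={c,n,t} ue=∅
  B1: def={c} ue=∅
  B2: def={h} ue={t}
  B3: def={c} ue=∅
  B4: def={n} ue=∅
  B5: def={c,t} ue={t}

Backward fixpoint:
  B0: in=∅ out={t}
  B1: in={t} out={t}
  B2: in={t} out={t}
  B3: in={t} out={t}
  B4: in={t} out={t}
  B5: in={t} out=∅

live-out(B0) = ["t"]

Answer: ["t"]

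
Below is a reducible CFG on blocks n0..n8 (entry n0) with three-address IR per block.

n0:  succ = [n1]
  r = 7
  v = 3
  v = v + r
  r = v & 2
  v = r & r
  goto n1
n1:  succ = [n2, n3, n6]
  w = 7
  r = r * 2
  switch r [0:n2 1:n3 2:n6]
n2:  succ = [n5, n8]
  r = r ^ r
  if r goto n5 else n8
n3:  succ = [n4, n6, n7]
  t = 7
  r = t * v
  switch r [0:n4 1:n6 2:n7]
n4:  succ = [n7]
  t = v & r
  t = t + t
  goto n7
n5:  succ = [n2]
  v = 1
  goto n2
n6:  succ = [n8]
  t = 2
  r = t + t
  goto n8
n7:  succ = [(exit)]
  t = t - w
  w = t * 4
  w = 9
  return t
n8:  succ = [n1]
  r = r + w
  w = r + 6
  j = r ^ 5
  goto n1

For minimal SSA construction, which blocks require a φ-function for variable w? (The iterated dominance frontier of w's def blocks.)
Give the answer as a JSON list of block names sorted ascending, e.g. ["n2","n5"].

Answer: ["n1"]

Working:
idom tree: n1←n0 n2←n1 n3←n1 n4←n3 n5←n2 n6←n1 n7←n3 n8←n1
Dom∩ at merges:
  n1: preds {n0,n8}: {n0} ∩ {n0,n1,n8} = {n0}; idom=n0
  n2: preds {n1,n5}: {n0,n1} ∩ {n0,n1,n2,n5} = {n0,n1}; idom=n1
  n6: preds {n1,n3}: {n0,n1} ∩ {n0,n1,n3} = {n0,n1}; idom=n1
  n7: preds {n3,n4}: {n0,n1,n3} ∩ {n0,n1,n3,n4} = {n0,n1,n3}; idom=n3
  n8: preds {n2,n6}: {n0,n1,n2} ∩ {n0,n1,n6} = {n0,n1}; idom=n1

DF derivation:
  join n1 pred n0: · stop@n0
  join n1 pred n8: n8→n1 stop@n0
  join n2 pred n1: · stop@n1
  join n2 pred n5: n5→n2 stop@n1
  join n6 pred n1: · stop@n1
  join n6 pred n3: n3 stop@n1
  join n7 pred n3: · stop@n3
  join n7 pred n4: n4 stop@n3
  join n8 pred n2: n2 stop@n1
  join n8 pred n6: n6 stop@n1
  n0: DF=∅
  n1: DF={n1}
  n2: DF={n2,n8}
  n3: DF={n6}
  n4: DF={n7}
  n5: DF={n2}
  n6: DF={n8}
  n7: DF=∅
  n8: DF={n1}

φ for w: defs {n1,n7,n8}
  DF⁺ = {n1}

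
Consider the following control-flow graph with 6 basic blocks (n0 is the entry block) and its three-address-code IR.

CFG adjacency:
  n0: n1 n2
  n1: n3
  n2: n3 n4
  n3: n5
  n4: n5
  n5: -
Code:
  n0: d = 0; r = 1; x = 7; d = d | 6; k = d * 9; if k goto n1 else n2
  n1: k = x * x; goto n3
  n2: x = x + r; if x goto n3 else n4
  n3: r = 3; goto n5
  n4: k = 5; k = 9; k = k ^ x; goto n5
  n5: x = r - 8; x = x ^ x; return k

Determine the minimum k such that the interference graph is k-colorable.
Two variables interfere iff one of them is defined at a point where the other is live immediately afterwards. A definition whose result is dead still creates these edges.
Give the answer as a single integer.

Answer: 3

Derivation:
Per-block:
  n0 def {d,k,r,x} use ∅
  n1 def {k} use {x}
  n2 def {x} use {r,x}
  n3 def {r} use ∅
  n4 def {k} use {x}
  n5 def {x} use {k,r}

Liveness:
  n0: in=∅ out={k,r,x}
  n1: in={x} out={k}
  n2: in={k,r,x} out={k,r,x}
  n3: in={k} out={k,r}
  n4: in={r,x} out={k,r}
  n5: in={k,r} out=∅

Interfere edges:
  d: {r,x}
  k: {r,x}
  r: {d,k,x}
  x: {d,k,r}

Registers:
  clique {d,r,x} ⇒ need ≥ 3
  3-colouring: r0={r}  r1={x}  r2={d,k}
  χ = 3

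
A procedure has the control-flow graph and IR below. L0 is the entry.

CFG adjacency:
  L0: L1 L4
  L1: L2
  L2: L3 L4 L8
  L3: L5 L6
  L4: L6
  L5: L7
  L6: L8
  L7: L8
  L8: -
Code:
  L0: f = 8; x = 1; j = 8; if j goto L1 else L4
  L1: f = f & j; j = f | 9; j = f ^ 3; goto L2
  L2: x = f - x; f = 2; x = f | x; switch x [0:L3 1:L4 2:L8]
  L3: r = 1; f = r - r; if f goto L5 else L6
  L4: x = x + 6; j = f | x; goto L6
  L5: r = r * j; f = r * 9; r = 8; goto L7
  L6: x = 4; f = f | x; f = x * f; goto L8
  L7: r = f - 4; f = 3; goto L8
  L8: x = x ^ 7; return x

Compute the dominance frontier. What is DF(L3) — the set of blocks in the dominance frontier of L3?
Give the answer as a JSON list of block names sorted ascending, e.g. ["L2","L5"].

idom tree: L1←L0 L2←L1 L3←L2 L4←L0 L5←L3 L6←L0 L7←L5 L8←L0
Join-block Dom:
  L4: preds {L0,L2}: {L0} ∩ {L0,L1,L2} = {L0}; idom=L0
  L6: preds {L3,L4}: {L0,L1,L2,L3} ∩ {L0,L4} = {L0}; idom=L0
  L8: preds {L2,L6,L7}: {L0,L1,L2} ∩ {L0,L6} ∩ {L0,L1,L2,L3,L5,L7} = {L0}; idom=L0

DF derivation:
  join L4 pred L0: · stop@L0
  join L4 pred L2: L2→L1 stop@L0
  join L6 pred L3: L3→L2→L1 stop@L0
  join L6 pred L4: L4 stop@L0
  join L8 pred L2: L2→L1 stop@L0
  join L8 pred L6: L6 stop@L0
  join L8 pred L7: L7→L5→L3→L2→L1 stop@L0
  DF(L0)=∅
  DF(L1)={L4,L6,L8}
  DF(L2)={L4,L6,L8}
  DF(L3)={L6,L8}
  DF(L4)={L6}
  DF(L5)={L8}
  DF(L6)={L8}
  DF(L7)={L8}
  DF(L8)=∅

DF(L3) = ["L6", "L8"]

Answer: ["L6", "L8"]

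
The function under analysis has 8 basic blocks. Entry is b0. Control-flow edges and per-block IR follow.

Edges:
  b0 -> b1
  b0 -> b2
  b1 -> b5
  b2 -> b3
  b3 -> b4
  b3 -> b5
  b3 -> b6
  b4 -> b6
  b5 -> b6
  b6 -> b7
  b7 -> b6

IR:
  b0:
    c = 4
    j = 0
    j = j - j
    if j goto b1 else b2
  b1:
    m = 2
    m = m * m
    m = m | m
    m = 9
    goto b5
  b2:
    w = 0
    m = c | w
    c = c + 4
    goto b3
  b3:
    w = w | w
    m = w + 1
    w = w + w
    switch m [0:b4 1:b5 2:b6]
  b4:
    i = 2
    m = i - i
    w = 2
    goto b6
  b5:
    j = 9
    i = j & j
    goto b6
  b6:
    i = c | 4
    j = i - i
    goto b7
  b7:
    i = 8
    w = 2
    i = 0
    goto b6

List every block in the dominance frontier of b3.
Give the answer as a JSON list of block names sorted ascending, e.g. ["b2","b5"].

idom tree: b1←b0 b2←b0 b3←b2 b4←b3 b5←b0 b6←b0 b7←b6
Dom at joins:
  b5: preds {b1,b3}: {b0,b1} ∩ {b0,b2,b3} = {b0}; idom=b0
  b6: preds {b3,b4,b5,b7}: {b0,b2,b3} ∩ {b0,b2,b3,b4} ∩ {b0,b5} ∩ {b0,b6,b7} = {b0}; idom=b0

DF walk-up:
  join b5 pred b1: b1 stop@b0
  join b5 pred b3: b3→b2 stop@b0
  join b6 pred b3: b3→b2 stop@b0
  join b6 pred b4: b4→b3→b2 stop@b0
  join b6 pred b5: b5 stop@b0
  join b6 pred b7: b7→b6 stop@b0
  b0: DF=∅
  b1: DF={b5}
  b2: DF={b5,b6}
  b3: DF={b5,b6}
  b4: DF={b6}
  b5: DF={b6}
  b6: DF={b6}
  b7: DF={b6}

DF(b3) = ["b5", "b6"]

Answer: ["b5", "b6"]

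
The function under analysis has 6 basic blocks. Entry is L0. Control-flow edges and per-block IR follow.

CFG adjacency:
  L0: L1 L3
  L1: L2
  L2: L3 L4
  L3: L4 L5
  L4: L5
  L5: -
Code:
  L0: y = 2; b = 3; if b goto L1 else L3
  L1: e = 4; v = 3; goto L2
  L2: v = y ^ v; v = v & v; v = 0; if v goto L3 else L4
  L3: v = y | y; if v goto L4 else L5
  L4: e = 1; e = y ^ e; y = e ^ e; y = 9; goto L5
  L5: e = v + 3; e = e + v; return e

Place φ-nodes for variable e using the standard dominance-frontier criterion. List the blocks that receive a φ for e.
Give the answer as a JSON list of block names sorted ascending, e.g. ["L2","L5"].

Answer: ["L3", "L4", "L5"]

Analysis:
idom tree: L1←L0 L2←L1 L3←L0 L4←L0 L5←L0
Dom at joins:
  L3: preds {L0,L2}: {L0} ∩ {L0,L1,L2} = {L0}; idom=L0
  L4: preds {L2,L3}: {L0,L1,L2} ∩ {L0,L3} = {L0}; idom=L0
  L5: preds {L3,L4}: {L0,L3} ∩ {L0,L4} = {L0}; idom=L0

DF walk-up:
  join L3 pred L0: · stop@L0
  join L3 pred L2: L2→L1 stop@L0
  join L4 pred L2: L2→L1 stop@L0
  join L4 pred L3: L3 stop@L0
  join L5 pred L3: L3 stop@L0
  join L5 pred L4: L4 stop@L0
  DF(L0)=∅
  DF(L1)={L3,L4}
  DF(L2)={L3,L4}
  DF(L3)={L4,L5}
  DF(L4)={L5}
  DF(L5)=∅

φ for e: defs {L1,L4,L5}
  DF⁺ = {L3,L4,L5}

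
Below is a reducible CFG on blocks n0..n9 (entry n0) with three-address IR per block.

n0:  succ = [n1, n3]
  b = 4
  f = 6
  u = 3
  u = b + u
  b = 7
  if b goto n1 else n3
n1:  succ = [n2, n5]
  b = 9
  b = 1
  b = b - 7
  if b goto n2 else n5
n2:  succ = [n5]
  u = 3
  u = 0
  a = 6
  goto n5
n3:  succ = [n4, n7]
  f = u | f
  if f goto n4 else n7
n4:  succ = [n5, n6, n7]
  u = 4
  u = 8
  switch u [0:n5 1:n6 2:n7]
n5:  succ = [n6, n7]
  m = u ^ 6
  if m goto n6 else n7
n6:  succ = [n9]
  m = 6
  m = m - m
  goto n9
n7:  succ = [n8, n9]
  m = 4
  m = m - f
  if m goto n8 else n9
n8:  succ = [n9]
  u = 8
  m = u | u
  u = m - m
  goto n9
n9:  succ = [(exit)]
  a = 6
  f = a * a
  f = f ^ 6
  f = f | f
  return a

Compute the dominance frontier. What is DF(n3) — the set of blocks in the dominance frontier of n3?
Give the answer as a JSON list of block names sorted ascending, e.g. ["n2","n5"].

idom tree: n1←n0 n2←n1 n3←n0 n4←n3 n5←n0 n6←n0 n7←n0 n8←n7 n9←n0
Dom∩ at merges:
  n5: preds {n1,n2,n4}: {n0,n1} ∩ {n0,n1,n2} ∩ {n0,n3,n4} = {n0}; idom=n0
  n6: preds {n4,n5}: {n0,n3,n4} ∩ {n0,n5} = {n0}; idom=n0
  n7: preds {n3,n4,n5}: {n0,n3} ∩ {n0,n3,n4} ∩ {n0,n5} = {n0}; idom=n0
  n9: preds {n6,n7,n8}: {n0,n6} ∩ {n0,n7} ∩ {n0,n7,n8} = {n0}; idom=n0

DF walk-up:
  join n5 pred n1: n1 stop@n0
  join n5 pred n2: n2→n1 stop@n0
  join n5 pred n4: n4→n3 stop@n0
  join n6 pred n4: n4→n3 stop@n0
  join n6 pred n5: n5 stop@n0
  join n7 pred n3: n3 stop@n0
  join n7 pred n4: n4→n3 stop@n0
  join n7 pred n5: n5 stop@n0
  join n9 pred n6: n6 stop@n0
  join n9 pred n7: n7 stop@n0
  join n9 pred n8: n8→n7 stop@n0
  n0 → ∅
  n1 → {n5}
  n2 → {n5}
  n3 → {n5,n6,n7}
  n4 → {n5,n6,n7}
  n5 → {n6,n7}
  n6 → {n9}
  n7 → {n9}
  n8 → {n9}
  n9 → ∅

DF(n3) = ["n5", "n6", "n7"]

Answer: ["n5", "n6", "n7"]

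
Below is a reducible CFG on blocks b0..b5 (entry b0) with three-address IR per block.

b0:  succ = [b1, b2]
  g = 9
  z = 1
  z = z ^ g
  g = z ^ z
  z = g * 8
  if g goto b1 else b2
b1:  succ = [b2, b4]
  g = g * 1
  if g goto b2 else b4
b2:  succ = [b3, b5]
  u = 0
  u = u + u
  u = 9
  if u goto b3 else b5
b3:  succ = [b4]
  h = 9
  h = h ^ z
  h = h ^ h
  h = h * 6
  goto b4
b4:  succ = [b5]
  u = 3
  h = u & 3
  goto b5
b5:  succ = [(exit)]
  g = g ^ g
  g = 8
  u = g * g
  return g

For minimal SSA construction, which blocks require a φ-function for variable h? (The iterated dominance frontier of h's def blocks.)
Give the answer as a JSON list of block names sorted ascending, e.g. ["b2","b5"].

idom tree: b1←b0 b2←b0 b3←b2 b4←b0 b5←b0
Dom∩ at merges:
  b2: preds {b0,b1}: {b0} ∩ {b0,b1} = {b0}; idom=b0
  b4: preds {b1,b3}: {b0,b1} ∩ {b0,b2,b3} = {b0}; idom=b0
  b5: preds {b2,b4}: {b0,b2} ∩ {b0,b4} = {b0}; idom=b0

DF walk-up:
  join b2 pred b0: · stop@b0
  join b2 pred b1: b1 stop@b0
  join b4 pred b1: b1 stop@b0
  join b4 pred b3: b3→b2 stop@b0
  join b5 pred b2: b2 stop@b0
  join b5 pred b4: b4 stop@b0
  b0 → ∅
  b1 → {b2,b4}
  b2 → {b4,b5}
  b3 → {b4}
  b4 → {b5}
  b5 → ∅

φ for h: defs {b3,b4}
  DF⁺ = {b4,b5}

Answer: ["b4", "b5"]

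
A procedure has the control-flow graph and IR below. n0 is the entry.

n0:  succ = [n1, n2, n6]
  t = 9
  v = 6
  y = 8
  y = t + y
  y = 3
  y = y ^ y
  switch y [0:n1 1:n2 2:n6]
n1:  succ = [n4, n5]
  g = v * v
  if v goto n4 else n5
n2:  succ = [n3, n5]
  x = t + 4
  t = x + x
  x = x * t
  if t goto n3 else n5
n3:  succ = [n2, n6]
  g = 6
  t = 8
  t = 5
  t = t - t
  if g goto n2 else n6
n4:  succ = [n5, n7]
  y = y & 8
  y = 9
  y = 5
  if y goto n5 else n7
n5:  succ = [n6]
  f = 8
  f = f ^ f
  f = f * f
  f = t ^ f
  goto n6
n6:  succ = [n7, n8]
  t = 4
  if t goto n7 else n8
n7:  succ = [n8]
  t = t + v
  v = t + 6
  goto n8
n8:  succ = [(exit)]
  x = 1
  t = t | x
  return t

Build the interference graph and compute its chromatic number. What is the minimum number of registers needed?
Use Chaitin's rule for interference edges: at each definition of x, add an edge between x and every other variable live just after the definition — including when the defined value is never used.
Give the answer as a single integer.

Answer: 4

Derivation:
Block summaries:
  n0: {t,v,y} / ∅
  n1: {g} / {v}
  n2: {t,x} / {t}
  n3: {g,t} / ∅
  n4: {y} / {y}
  n5: {f} / {t}
  n6: {t} / ∅
  n7: {t,v} / {t,v}
  n8: {t,x} / {t}

Backward fixpoint:
  live n0: ∅→{t,v,y}
  live n1: {t,v,y}→{t,v,y}
  live n2: {t,v}→{t,v}
  live n3: {v}→{t,v}
  live n4: {t,v,y}→{t,v}
  live n5: {t,v}→{v}
  live n6: {v}→{t,v}
  live n7: {t,v}→{t}
  live n8: {t}→∅

Interference:
  f: {t,v}
  g: {t,v,y}
  t: {f,g,v,x,y}
  v: {f,g,t,x,y}
  x: {t,v}
  y: {g,t,v}

Registers:
  lower bound: {g,t,v,y} mutually conflict ⇒ χ ≥ 4
  assign f→c2 g→c2 t→c0 v→c1 x→c2 y→c3 — no edge inside a register ⇒ χ ≤ 4
  χ = 4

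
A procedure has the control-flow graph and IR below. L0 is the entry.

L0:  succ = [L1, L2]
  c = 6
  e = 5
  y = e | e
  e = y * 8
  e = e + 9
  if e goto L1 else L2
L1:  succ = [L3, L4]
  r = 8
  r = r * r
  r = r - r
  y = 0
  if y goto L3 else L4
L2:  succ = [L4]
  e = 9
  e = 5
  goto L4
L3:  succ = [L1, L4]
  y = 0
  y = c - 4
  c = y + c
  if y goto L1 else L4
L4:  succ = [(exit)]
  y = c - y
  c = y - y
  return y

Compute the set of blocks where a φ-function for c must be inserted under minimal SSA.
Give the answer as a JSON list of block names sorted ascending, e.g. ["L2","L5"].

Answer: ["L1", "L4"]

Derivation:
idom tree: L1←L0 L2←L0 L3←L1 L4←L0
Dom∩ at merges:
  L1: preds {L0,L3}: {L0} ∩ {L0,L1,L3} = {L0}; idom=L0
  L4: preds {L1,L2,L3}: {L0,L1} ∩ {L0,L2} ∩ {L0,L1,L3} = {L0}; idom=L0

DF walk-up:
  join L1 pred L0: · stop@L0
  join L1 pred L3: L3→L1 stop@L0
  join L4 pred L1: L1 stop@L0
  join L4 pred L2: L2 stop@L0
  join L4 pred L3: L3→L1 stop@L0
  DF(L0)=∅
  DF(L1)={L1,L4}
  DF(L2)={L4}
  DF(L3)={L1,L4}
  DF(L4)=∅

φ for c: defs {L0,L3,L4}
  DF⁺ = {L1,L4}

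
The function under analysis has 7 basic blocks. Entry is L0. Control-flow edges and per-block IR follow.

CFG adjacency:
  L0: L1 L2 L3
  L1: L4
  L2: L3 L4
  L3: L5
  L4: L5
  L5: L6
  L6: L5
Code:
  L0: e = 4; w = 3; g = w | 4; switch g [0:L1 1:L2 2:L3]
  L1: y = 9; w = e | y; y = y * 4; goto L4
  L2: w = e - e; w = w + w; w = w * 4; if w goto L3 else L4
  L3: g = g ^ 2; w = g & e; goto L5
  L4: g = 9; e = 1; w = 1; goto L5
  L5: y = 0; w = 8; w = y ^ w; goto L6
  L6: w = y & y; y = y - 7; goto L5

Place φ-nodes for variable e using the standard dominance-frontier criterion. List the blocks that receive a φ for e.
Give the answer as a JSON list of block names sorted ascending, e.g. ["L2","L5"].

Answer: ["L5"]

Working:
idom tree: L1←L0 L2←L0 L3←L0 L4←L0 L5←L0 L6←L5
Dom at joins:
  L3: preds {L0,L2}: {L0} ∩ {L0,L2} = {L0}; idom=L0
  L4: preds {L1,L2}: {L0,L1} ∩ {L0,L2} = {L0}; idom=L0
  L5: preds {L3,L4,L6}: {L0,L3} ∩ {L0,L4} ∩ {L0,L5,L6} = {L0}; idom=L0

DF derivation:
  join L3 pred L0: · stop@L0
  join L3 pred L2: L2 stop@L0
  join L4 pred L1: L1 stop@L0
  join L4 pred L2: L2 stop@L0
  join L5 pred L3: L3 stop@L0
  join L5 pred L4: L4 stop@L0
  join L5 pred L6: L6→L5 stop@L0
  L0 → ∅
  L1 → {L4}
  L2 → {L3,L4}
  L3 → {L5}
  L4 → {L5}
  L5 → {L5}
  L6 → {L5}

φ for e: defs {L0,L4}
  DF⁺ = {L5}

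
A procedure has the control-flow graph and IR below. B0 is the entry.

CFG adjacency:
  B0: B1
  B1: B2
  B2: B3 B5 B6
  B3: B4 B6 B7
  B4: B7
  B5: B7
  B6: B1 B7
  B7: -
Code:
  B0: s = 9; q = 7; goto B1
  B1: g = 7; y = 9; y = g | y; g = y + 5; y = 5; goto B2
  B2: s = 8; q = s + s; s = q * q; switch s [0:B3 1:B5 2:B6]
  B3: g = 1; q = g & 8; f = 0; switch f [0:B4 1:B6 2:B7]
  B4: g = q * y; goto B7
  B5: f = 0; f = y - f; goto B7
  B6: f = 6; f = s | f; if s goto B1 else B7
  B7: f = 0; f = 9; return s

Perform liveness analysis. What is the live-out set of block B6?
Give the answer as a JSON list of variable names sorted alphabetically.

Block summaries:
  B0 def {q,s} use ∅
  B1 def {g,y} use ∅
  B2 def {q,s} use ∅
  B3 def {f,g,q} use ∅
  B4 def {g} use {q,y}
  B5 def {f} use {y}
  B6 def {f} use {s}
  B7 def {f} use {s}

Backward fixpoint:
  live B0: ∅→∅
  live B1: ∅→{y}
  live B2: {y}→{s,y}
  live B3: {s,y}→{q,s,y}
  live B4: {q,s,y}→{s}
  live B5: {s,y}→{s}
  live B6: {s}→{s}
  live B7: {s}→∅

live-out(B6) = ["s"]

Answer: ["s"]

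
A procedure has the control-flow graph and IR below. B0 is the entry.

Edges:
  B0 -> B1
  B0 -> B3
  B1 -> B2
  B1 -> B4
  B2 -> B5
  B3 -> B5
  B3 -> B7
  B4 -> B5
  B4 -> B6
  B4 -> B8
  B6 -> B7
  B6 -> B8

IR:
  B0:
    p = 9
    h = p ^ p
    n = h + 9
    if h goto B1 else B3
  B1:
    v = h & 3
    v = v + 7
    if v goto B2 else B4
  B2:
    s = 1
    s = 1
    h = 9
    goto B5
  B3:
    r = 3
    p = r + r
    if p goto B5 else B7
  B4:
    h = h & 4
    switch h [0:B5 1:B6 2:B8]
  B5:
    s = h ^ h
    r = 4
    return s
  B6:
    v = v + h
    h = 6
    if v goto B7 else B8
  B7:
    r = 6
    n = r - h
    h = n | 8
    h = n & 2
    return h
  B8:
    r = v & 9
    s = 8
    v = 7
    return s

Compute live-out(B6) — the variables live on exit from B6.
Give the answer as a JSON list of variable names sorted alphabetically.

Answer: ["h", "v"]

Working:
Block summaries:
  B0: {h,n,p} / ∅
  B1: {v} / {h}
  B2: {h,s} / ∅
  B3: {p,r} / ∅
  B4: {h} / {h}
  B5: {r,s} / {h}
  B6: {h,v} / {h,v}
  B7: {h,n,r} / {h}
  B8: {r,s,v} / {v}

Liveness:
  B0 li=∅ lo={h}
  B1 li={h} lo={h,v}
  B2 li=∅ lo={h}
  B3 li={h} lo={h}
  B4 li={h,v} lo={h,v}
  B5 li={h} lo=∅
  B6 li={h,v} lo={h,v}
  B7 li={h} lo=∅
  B8 li={v} lo=∅

live-out(B6) = ["h", "v"]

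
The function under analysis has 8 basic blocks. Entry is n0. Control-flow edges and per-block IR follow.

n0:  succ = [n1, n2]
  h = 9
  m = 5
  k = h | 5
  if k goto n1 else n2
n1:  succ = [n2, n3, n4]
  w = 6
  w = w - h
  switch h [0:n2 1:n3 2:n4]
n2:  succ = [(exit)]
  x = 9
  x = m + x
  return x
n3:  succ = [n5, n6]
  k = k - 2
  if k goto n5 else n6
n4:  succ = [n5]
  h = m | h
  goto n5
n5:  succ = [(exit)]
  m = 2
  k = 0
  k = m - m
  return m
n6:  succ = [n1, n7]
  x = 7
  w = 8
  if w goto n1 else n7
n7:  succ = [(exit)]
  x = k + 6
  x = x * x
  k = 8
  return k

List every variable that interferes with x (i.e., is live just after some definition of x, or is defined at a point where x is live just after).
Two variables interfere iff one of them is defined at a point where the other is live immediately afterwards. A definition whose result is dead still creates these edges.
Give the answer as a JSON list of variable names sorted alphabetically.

Block summaries:
  n0: def={h,k,m} ue=∅
  n1: def={w} ue={h}
  n2: def={x} ue={m}
  n3: def={k} ue={k}
  n4: def={h} ue={h,m}
  n5: def={k,m} ue=∅
  n6: def={w,x} ue=∅
  n7: def={k,x} ue={k}

Backward fixpoint:
  n0 li=∅ lo={h,k,m}
  n1 li={h,k,m} lo={h,k,m}
  n2 li={m} lo=∅
  n3 li={h,k,m} lo={h,k,m}
  n4 li={h,m} lo=∅
  n5 li=∅ lo=∅
  n6 li={h,k,m} lo={h,k,m}
  n7 li={k} lo=∅

Interfere edges:
  h — {k,m,w,x}
  k — {h,m,w,x}
  m — {h,k,w,x}
  w — {h,k,m}
  x — {h,k,m}

N(x) = ["h", "k", "m"]

Answer: ["h", "k", "m"]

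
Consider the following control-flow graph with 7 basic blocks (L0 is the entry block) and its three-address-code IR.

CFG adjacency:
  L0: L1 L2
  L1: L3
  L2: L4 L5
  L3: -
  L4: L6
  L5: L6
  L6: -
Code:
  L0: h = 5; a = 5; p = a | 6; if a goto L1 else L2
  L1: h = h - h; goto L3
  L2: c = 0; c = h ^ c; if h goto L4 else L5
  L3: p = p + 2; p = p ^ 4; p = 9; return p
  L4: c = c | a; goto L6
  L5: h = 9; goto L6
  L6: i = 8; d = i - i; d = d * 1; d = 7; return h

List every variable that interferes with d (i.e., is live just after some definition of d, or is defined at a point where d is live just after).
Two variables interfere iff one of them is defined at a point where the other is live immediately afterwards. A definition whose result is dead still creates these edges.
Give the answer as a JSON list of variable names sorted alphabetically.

def/use:
  L0: {a,h,p} / ∅
  L1: {h} / {h}
  L2: {c} / {h}
  L3: {p} / {p}
  L4: {c} / {a,c}
  L5: {h} / ∅
  L6: {d,i} / {h}

Live sets:
  L0: in=∅ out={a,h,p}
  L1: in={h,p} out={p}
  L2: in={a,h} out={a,c,h}
  L3: in={p} out=∅
  L4: in={a,c,h} out={h}
  L5: in=∅ out={h}
  L6: in={h} out=∅

Conflict graph:
  a↔{c,h,p}
  c↔{a,h}
  d↔{h}
  h↔{a,c,d,i,p}
  i↔{h}
  p↔{a,h}

N(d) = ["h"]

Answer: ["h"]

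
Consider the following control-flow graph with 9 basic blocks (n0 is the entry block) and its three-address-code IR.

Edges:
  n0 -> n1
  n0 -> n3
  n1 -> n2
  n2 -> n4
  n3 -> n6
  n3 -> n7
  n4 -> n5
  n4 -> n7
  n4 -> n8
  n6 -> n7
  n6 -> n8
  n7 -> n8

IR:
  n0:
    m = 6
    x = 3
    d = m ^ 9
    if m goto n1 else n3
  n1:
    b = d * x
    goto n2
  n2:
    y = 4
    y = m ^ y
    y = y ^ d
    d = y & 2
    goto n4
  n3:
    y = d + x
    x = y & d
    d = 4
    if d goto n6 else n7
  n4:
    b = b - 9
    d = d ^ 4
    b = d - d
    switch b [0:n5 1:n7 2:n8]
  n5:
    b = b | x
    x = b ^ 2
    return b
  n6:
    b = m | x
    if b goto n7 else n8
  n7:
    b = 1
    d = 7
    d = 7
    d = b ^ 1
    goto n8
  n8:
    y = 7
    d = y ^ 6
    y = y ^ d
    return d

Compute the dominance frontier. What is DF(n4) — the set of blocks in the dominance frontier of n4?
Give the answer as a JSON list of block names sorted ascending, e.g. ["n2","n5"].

Answer: ["n7", "n8"]

Analysis:
idom tree: n1←n0 n2←n1 n3←n0 n4←n2 n5←n4 n6←n3 n7←n0 n8←n0
Dom at joins:
  n7: preds {n3,n4,n6}: {n0,n3} ∩ {n0,n1,n2,n4} ∩ {n0,n3,n6} = {n0}; idom=n0
  n8: preds {n4,n6,n7}: {n0,n1,n2,n4} ∩ {n0,n3,n6} ∩ {n0,n7} = {n0}; idom=n0

Frontier:
  join n7 pred n3: n3 stop@n0
  join n7 pred n4: n4→n2→n1 stop@n0
  join n7 pred n6: n6→n3 stop@n0
  join n8 pred n4: n4→n2→n1 stop@n0
  join n8 pred n6: n6→n3 stop@n0
  join n8 pred n7: n7 stop@n0
  DF(n0)=∅
  DF(n1)={n7,n8}
  DF(n2)={n7,n8}
  DF(n3)={n7,n8}
  DF(n4)={n7,n8}
  DF(n5)=∅
  DF(n6)={n7,n8}
  DF(n7)={n8}
  DF(n8)=∅

DF(n4) = ["n7", "n8"]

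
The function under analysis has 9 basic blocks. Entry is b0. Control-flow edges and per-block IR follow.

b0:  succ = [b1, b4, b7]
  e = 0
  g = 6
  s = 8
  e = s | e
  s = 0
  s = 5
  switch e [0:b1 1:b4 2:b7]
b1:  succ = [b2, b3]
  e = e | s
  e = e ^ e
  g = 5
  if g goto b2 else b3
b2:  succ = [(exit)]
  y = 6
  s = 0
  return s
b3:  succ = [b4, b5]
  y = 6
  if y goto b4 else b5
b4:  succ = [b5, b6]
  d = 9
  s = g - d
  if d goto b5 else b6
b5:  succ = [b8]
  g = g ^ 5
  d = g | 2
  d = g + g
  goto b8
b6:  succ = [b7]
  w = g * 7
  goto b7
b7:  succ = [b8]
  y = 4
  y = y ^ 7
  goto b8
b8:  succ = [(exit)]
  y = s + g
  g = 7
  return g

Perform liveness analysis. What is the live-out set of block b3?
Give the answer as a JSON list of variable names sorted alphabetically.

Answer: ["g", "s"]

Working:
Per-block:
  b0: {e,g,s} / ∅
  b1: {e,g} / {e,s}
  b2: {s,y} / ∅
  b3: {y} / ∅
  b4: {d,s} / {g}
  b5: {d,g} / {g}
  b6: {w} / {g}
  b7: {y} / ∅
  b8: {g,y} / {g,s}

Backward fixpoint:
  b0 li=∅ lo={e,g,s}
  b1 li={e,s} lo={g,s}
  b2 li=∅ lo=∅
  b3 li={g,s} lo={g,s}
  b4 li={g} lo={g,s}
  b5 li={g,s} lo={g,s}
  b6 li={g,s} lo={g,s}
  b7 li={g,s} lo={g,s}
  b8 li={g,s} lo=∅

live-out(b3) = ["g", "s"]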